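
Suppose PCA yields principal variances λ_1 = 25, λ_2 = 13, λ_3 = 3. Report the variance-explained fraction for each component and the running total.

Step 1 — total variance = trace(Sigma) = Σ λ_i = 25 + 13 + 3 = 41.

Step 2 — fraction explained by component i = λ_i / Σ λ:
  PC1: 25/41 = 0.6098
  PC2: 13/41 = 0.3171
  PC3: 3/41 = 0.0732

Step 3 — cumulative fraction after k components = (λ_1 + ... + λ_k) / Σ λ:
  k = 1: 25/41 = 0.6098
  k = 2: (25 + 13)/41 = 38/41 = 0.9268
  k = 3: (25 + 13 + 3)/41 = 41/41 = 1

Summary (fraction, with percent):

explained: PC1 0.6098 (60.98%), PC2 0.3171 (31.71%), PC3 0.0732 (7.32%);  cumulative: 0.6098, 0.9268, 1


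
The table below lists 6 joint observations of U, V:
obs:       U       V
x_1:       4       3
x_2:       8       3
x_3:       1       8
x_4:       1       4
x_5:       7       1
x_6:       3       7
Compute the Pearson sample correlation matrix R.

Step 1 — column means:
  mean(U) = (4 + 8 + 1 + 1 + 7 + 3) / 6 = 24/6 = 4
  mean(V) = (3 + 3 + 8 + 4 + 1 + 7) / 6 = 26/6 = 4.3333

Step 2 — sample variances and covariances s[i,j] = (1/(n-1)) · Σ_k (x_{k,i} - mean_i) · (x_{k,j} - mean_j), with n-1 = 5:
  s[U,U] = ((0)·(0) + (4)·(4) + (-3)·(-3) + (-3)·(-3) + (3)·(3) + (-1)·(-1)) / 5 = 44/5 = 8.8
  s[U,V] = ((0)·(-1.3333) + (4)·(-1.3333) + (-3)·(3.6667) + (-3)·(-0.3333) + (3)·(-3.3333) + (-1)·(2.6667)) / 5 = -28/5 = -5.6
  s[V,V] = ((-1.3333)·(-1.3333) + (-1.3333)·(-1.3333) + (3.6667)·(3.6667) + (-0.3333)·(-0.3333) + (-3.3333)·(-3.3333) + (2.6667)·(2.6667)) / 5 = 35.3333/5 = 7.0667
  Sample standard deviations s_i = √(s[i,i]):
  s(U) = √(8.8) = 2.9665
  s(V) = √(7.0667) = 2.6583

Step 3 — r_{ij} = s_{ij} / (s_i · s_j):
  r[U,U] = 1 (diagonal).
  r[U,V] = -5.6 / (2.9665 · 2.6583) = -5.6 / 7.8859 = -0.7101
  r[V,V] = 1 (diagonal).

R is symmetric with unit diagonal. Assembling:

R = [[1, -0.7101],
 [-0.7101, 1]]


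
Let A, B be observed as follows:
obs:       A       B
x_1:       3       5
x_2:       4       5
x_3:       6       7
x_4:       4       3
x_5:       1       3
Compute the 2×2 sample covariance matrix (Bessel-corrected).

Step 1 — column means:
  mean(A) = (3 + 4 + 6 + 4 + 1) / 5 = 18/5 = 3.6
  mean(B) = (5 + 5 + 7 + 3 + 3) / 5 = 23/5 = 4.6

Step 2 — sample covariance S[i,j] = (1/(n-1)) · Σ_k (x_{k,i} - mean_i) · (x_{k,j} - mean_j), with n-1 = 4.
  S[A,A] = ((-0.6)·(-0.6) + (0.4)·(0.4) + (2.4)·(2.4) + (0.4)·(0.4) + (-2.6)·(-2.6)) / 4 = 13.2/4 = 3.3
  S[A,B] = ((-0.6)·(0.4) + (0.4)·(0.4) + (2.4)·(2.4) + (0.4)·(-1.6) + (-2.6)·(-1.6)) / 4 = 9.2/4 = 2.3
  S[B,B] = ((0.4)·(0.4) + (0.4)·(0.4) + (2.4)·(2.4) + (-1.6)·(-1.6) + (-1.6)·(-1.6)) / 4 = 11.2/4 = 2.8

S is symmetric (S[j,i] = S[i,j]). Assembling:

S = [[3.3, 2.3],
 [2.3, 2.8]]


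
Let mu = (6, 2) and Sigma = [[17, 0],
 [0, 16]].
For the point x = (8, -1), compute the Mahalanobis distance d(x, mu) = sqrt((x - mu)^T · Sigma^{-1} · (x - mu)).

Step 1 — centre the observation: (x - mu) = (2, -3).

Step 2 — invert Sigma. det(Sigma) = 17·16 - (0)² = 272.
  Sigma^{-1} = (1/det) · [[d, -b], [-b, a]] = [[0.0588, 0],
 [0, 0.0625]].

Step 3 — form the quadratic (x - mu)^T · Sigma^{-1} · (x - mu):
  Sigma^{-1} · (x - mu) = (0.1176, -0.1875).
  (x - mu)^T · [Sigma^{-1} · (x - mu)] = (2)·(0.1176) + (-3)·(-0.1875) = 0.7978.

Step 4 — take square root: d = √(0.7978) ≈ 0.8932.

d(x, mu) = √(0.7978) ≈ 0.8932


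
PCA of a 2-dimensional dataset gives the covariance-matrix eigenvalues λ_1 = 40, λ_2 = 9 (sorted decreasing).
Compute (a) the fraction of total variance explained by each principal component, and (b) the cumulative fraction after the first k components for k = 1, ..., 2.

Step 1 — total variance = trace(Sigma) = Σ λ_i = 40 + 9 = 49.

Step 2 — fraction explained by component i = λ_i / Σ λ:
  PC1: 40/49 = 0.8163
  PC2: 9/49 = 0.1837

Step 3 — cumulative fraction after k components = (λ_1 + ... + λ_k) / Σ λ:
  k = 1: 40/49 = 0.8163
  k = 2: (40 + 9)/49 = 49/49 = 1

Summary (fraction, with percent):

explained: PC1 0.8163 (81.63%), PC2 0.1837 (18.37%);  cumulative: 0.8163, 1


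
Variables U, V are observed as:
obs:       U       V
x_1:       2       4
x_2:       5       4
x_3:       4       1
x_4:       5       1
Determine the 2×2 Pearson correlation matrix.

Step 1 — column means:
  mean(U) = (2 + 5 + 4 + 5) / 4 = 16/4 = 4
  mean(V) = (4 + 4 + 1 + 1) / 4 = 10/4 = 2.5

Step 2 — sample variances and covariances s[i,j] = (1/(n-1)) · Σ_k (x_{k,i} - mean_i) · (x_{k,j} - mean_j), with n-1 = 3:
  s[U,U] = ((-2)·(-2) + (1)·(1) + (0)·(0) + (1)·(1)) / 3 = 6/3 = 2
  s[U,V] = ((-2)·(1.5) + (1)·(1.5) + (0)·(-1.5) + (1)·(-1.5)) / 3 = -3/3 = -1
  s[V,V] = ((1.5)·(1.5) + (1.5)·(1.5) + (-1.5)·(-1.5) + (-1.5)·(-1.5)) / 3 = 9/3 = 3
  Sample standard deviations s_i = √(s[i,i]):
  s(U) = √(2) = 1.4142
  s(V) = √(3) = 1.7321

Step 3 — r_{ij} = s_{ij} / (s_i · s_j):
  r[U,U] = 1 (diagonal).
  r[U,V] = -1 / (1.4142 · 1.7321) = -1 / 2.4495 = -0.4082
  r[V,V] = 1 (diagonal).

R is symmetric with unit diagonal. Assembling:

R = [[1, -0.4082],
 [-0.4082, 1]]


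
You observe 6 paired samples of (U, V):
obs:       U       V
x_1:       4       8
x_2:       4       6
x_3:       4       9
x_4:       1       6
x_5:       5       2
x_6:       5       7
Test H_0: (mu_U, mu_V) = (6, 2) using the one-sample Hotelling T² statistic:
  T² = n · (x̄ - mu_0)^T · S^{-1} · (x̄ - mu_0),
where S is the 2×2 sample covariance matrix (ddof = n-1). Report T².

Step 1 — sample mean vector:
  mean(U) = (4 + 4 + 4 + 1 + 5 + 5) / 6 = 23/6 = 3.8333
  mean(V) = (8 + 6 + 9 + 6 + 2 + 7) / 6 = 38/6 = 6.3333
  x̄ = (3.8333, 6.3333),  deviation x̄ - mu_0 = (3.8333, 6.3333) - (6, 2) = (-2.1667, 4.3333).

Step 2 — sample covariance matrix, S[i,j] = (1/(n-1)) · Σ_k (x_{k,i} - mean_i) · (x_{k,j} - mean_j), divisor n-1 = 5:
  S[U,U] = ((0.1667)·(0.1667) + (0.1667)·(0.1667) + (0.1667)·(0.1667) + (-2.8333)·(-2.8333) + (1.1667)·(1.1667) + (1.1667)·(1.1667)) / 5 = 10.8333/5 = 2.1667
  S[U,V] = ((0.1667)·(1.6667) + (0.1667)·(-0.3333) + (0.1667)·(2.6667) + (-2.8333)·(-0.3333) + (1.1667)·(-4.3333) + (1.1667)·(0.6667)) / 5 = -2.6667/5 = -0.5333
  S[V,V] = ((1.6667)·(1.6667) + (-0.3333)·(-0.3333) + (2.6667)·(2.6667) + (-0.3333)·(-0.3333) + (-4.3333)·(-4.3333) + (0.6667)·(0.6667)) / 5 = 29.3333/5 = 5.8667
  S = [[2.1667, -0.5333],
 [-0.5333, 5.8667]].

Step 3 — invert S. det(S) = 2.1667·5.8667 - (-0.5333)² = 12.4267.
  S^{-1} = (1/det) · [[d, -b], [-b, a]] = [[0.4721, 0.0429],
 [0.0429, 0.1744]].

Step 4 — quadratic form (x̄ - mu_0)^T · S^{-1} · (x̄ - mu_0):
  S^{-1} · (x̄ - mu_0) = (-0.8369, 0.6626),
  (x̄ - mu_0)^T · [...] = (-2.1667)·(-0.8369) + (4.3333)·(0.6626) = 4.6844.

Step 5 — scale by n: T² = 6 · 4.6844 = 28.1062.

T² ≈ 28.1062


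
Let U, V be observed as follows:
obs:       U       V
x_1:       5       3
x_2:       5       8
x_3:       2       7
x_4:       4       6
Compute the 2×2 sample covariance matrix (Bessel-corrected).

Step 1 — column means:
  mean(U) = (5 + 5 + 2 + 4) / 4 = 16/4 = 4
  mean(V) = (3 + 8 + 7 + 6) / 4 = 24/4 = 6

Step 2 — sample covariance S[i,j] = (1/(n-1)) · Σ_k (x_{k,i} - mean_i) · (x_{k,j} - mean_j), with n-1 = 3.
  S[U,U] = ((1)·(1) + (1)·(1) + (-2)·(-2) + (0)·(0)) / 3 = 6/3 = 2
  S[U,V] = ((1)·(-3) + (1)·(2) + (-2)·(1) + (0)·(0)) / 3 = -3/3 = -1
  S[V,V] = ((-3)·(-3) + (2)·(2) + (1)·(1) + (0)·(0)) / 3 = 14/3 = 4.6667

S is symmetric (S[j,i] = S[i,j]). Assembling:

S = [[2, -1],
 [-1, 4.6667]]


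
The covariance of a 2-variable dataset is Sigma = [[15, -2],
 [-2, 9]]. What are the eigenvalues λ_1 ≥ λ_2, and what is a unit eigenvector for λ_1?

Step 1 — characteristic polynomial of 2×2 Sigma:
  det(Sigma - λI) = λ² - trace · λ + det = 0.
  trace = 15 + 9 = 24, det = 15·9 - (-2)² = 131.
Step 2 — discriminant:
  Δ = trace² - 4·det = 576 - 524 = 52.
Step 3 — eigenvalues:
  λ = (trace ± √Δ)/2 = (24 ± 7.2111)/2,
  λ_1 = 15.6056,  λ_2 = 8.3944.

Step 4 — unit eigenvector for λ_1: solve (Sigma - λ_1 I)v = 0. First row:
  (15 - 15.6056)·v_x + (-2)·v_y = 0, i.e. (-0.6056)·v_x + (-2)·v_y = 0,
  so v ∝ (b, λ_1 - a) = (-2, 0.6056); multiply by -1 so the first entry is positive: u = (2, -0.6056).
  ||u|| = √((2)² + (-0.6056)²) = √(4.3667) ≈ 2.0897,
  v_1 = u/||u|| ≈ (0.9571, -0.2898) (||v_1|| = 1).

λ_1 = 15.6056,  λ_2 = 8.3944;  v_1 ≈ (0.9571, -0.2898)


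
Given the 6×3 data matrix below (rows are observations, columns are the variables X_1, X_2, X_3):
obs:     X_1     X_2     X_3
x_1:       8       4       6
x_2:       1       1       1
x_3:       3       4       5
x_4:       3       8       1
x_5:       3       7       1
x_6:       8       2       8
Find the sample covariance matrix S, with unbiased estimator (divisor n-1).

Step 1 — column means:
  mean(X_1) = (8 + 1 + 3 + 3 + 3 + 8) / 6 = 26/6 = 4.3333
  mean(X_2) = (4 + 1 + 4 + 8 + 7 + 2) / 6 = 26/6 = 4.3333
  mean(X_3) = (6 + 1 + 5 + 1 + 1 + 8) / 6 = 22/6 = 3.6667

Step 2 — sample covariance S[i,j] = (1/(n-1)) · Σ_k (x_{k,i} - mean_i) · (x_{k,j} - mean_j), with n-1 = 5.
  S[X_1,X_1] = ((3.6667)·(3.6667) + (-3.3333)·(-3.3333) + (-1.3333)·(-1.3333) + (-1.3333)·(-1.3333) + (-1.3333)·(-1.3333) + (3.6667)·(3.6667)) / 5 = 43.3333/5 = 8.6667
  S[X_1,X_2] = ((3.6667)·(-0.3333) + (-3.3333)·(-3.3333) + (-1.3333)·(-0.3333) + (-1.3333)·(3.6667) + (-1.3333)·(2.6667) + (3.6667)·(-2.3333)) / 5 = -6.6667/5 = -1.3333
  S[X_1,X_3] = ((3.6667)·(2.3333) + (-3.3333)·(-2.6667) + (-1.3333)·(1.3333) + (-1.3333)·(-2.6667) + (-1.3333)·(-2.6667) + (3.6667)·(4.3333)) / 5 = 38.6667/5 = 7.7333
  S[X_2,X_2] = ((-0.3333)·(-0.3333) + (-3.3333)·(-3.3333) + (-0.3333)·(-0.3333) + (3.6667)·(3.6667) + (2.6667)·(2.6667) + (-2.3333)·(-2.3333)) / 5 = 37.3333/5 = 7.4667
  S[X_2,X_3] = ((-0.3333)·(2.3333) + (-3.3333)·(-2.6667) + (-0.3333)·(1.3333) + (3.6667)·(-2.6667) + (2.6667)·(-2.6667) + (-2.3333)·(4.3333)) / 5 = -19.3333/5 = -3.8667
  S[X_3,X_3] = ((2.3333)·(2.3333) + (-2.6667)·(-2.6667) + (1.3333)·(1.3333) + (-2.6667)·(-2.6667) + (-2.6667)·(-2.6667) + (4.3333)·(4.3333)) / 5 = 47.3333/5 = 9.4667

S is symmetric (S[j,i] = S[i,j]). Assembling:

S = [[8.6667, -1.3333, 7.7333],
 [-1.3333, 7.4667, -3.8667],
 [7.7333, -3.8667, 9.4667]]


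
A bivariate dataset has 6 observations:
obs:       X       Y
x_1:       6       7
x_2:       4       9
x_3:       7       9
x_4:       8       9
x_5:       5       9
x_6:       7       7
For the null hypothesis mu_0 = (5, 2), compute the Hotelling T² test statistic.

Step 1 — sample mean vector:
  mean(X) = (6 + 4 + 7 + 8 + 5 + 7) / 6 = 37/6 = 6.1667
  mean(Y) = (7 + 9 + 9 + 9 + 9 + 7) / 6 = 50/6 = 8.3333
  x̄ = (6.1667, 8.3333),  deviation x̄ - mu_0 = (6.1667, 8.3333) - (5, 2) = (1.1667, 6.3333).

Step 2 — sample covariance matrix, S[i,j] = (1/(n-1)) · Σ_k (x_{k,i} - mean_i) · (x_{k,j} - mean_j), divisor n-1 = 5:
  S[X,X] = ((-0.1667)·(-0.1667) + (-2.1667)·(-2.1667) + (0.8333)·(0.8333) + (1.8333)·(1.8333) + (-1.1667)·(-1.1667) + (0.8333)·(0.8333)) / 5 = 10.8333/5 = 2.1667
  S[X,Y] = ((-0.1667)·(-1.3333) + (-2.1667)·(0.6667) + (0.8333)·(0.6667) + (1.8333)·(0.6667) + (-1.1667)·(0.6667) + (0.8333)·(-1.3333)) / 5 = -1.3333/5 = -0.2667
  S[Y,Y] = ((-1.3333)·(-1.3333) + (0.6667)·(0.6667) + (0.6667)·(0.6667) + (0.6667)·(0.6667) + (0.6667)·(0.6667) + (-1.3333)·(-1.3333)) / 5 = 5.3333/5 = 1.0667
  S = [[2.1667, -0.2667],
 [-0.2667, 1.0667]].

Step 3 — invert S. det(S) = 2.1667·1.0667 - (-0.2667)² = 2.24.
  S^{-1} = (1/det) · [[d, -b], [-b, a]] = [[0.4762, 0.119],
 [0.119, 0.9673]].

Step 4 — quadratic form (x̄ - mu_0)^T · S^{-1} · (x̄ - mu_0):
  S^{-1} · (x̄ - mu_0) = (1.3095, 6.2649),
  (x̄ - mu_0)^T · [...] = (1.1667)·(1.3095) + (6.3333)·(6.2649) = 41.2054.

Step 5 — scale by n: T² = 6 · 41.2054 = 247.2321.

T² ≈ 247.2321


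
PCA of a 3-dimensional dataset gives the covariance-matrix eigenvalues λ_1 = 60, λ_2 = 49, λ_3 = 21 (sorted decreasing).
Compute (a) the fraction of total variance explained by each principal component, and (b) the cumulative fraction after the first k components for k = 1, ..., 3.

Step 1 — total variance = trace(Sigma) = Σ λ_i = 60 + 49 + 21 = 130.

Step 2 — fraction explained by component i = λ_i / Σ λ:
  PC1: 60/130 = 0.4615
  PC2: 49/130 = 0.3769
  PC3: 21/130 = 0.1615

Step 3 — cumulative fraction after k components = (λ_1 + ... + λ_k) / Σ λ:
  k = 1: 60/130 = 0.4615
  k = 2: (60 + 49)/130 = 109/130 = 0.8385
  k = 3: (60 + 49 + 21)/130 = 130/130 = 1

Summary (fraction, with percent):

explained: PC1 0.4615 (46.15%), PC2 0.3769 (37.69%), PC3 0.1615 (16.15%);  cumulative: 0.4615, 0.8385, 1


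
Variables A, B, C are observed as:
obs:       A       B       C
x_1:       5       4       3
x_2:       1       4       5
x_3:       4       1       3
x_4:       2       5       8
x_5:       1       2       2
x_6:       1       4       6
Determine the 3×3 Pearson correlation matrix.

Step 1 — column means:
  mean(A) = (5 + 1 + 4 + 2 + 1 + 1) / 6 = 14/6 = 2.3333
  mean(B) = (4 + 4 + 1 + 5 + 2 + 4) / 6 = 20/6 = 3.3333
  mean(C) = (3 + 5 + 3 + 8 + 2 + 6) / 6 = 27/6 = 4.5

Step 2 — sample variances and covariances s[i,j] = (1/(n-1)) · Σ_k (x_{k,i} - mean_i) · (x_{k,j} - mean_j), with n-1 = 5:
  s[A,A] = ((2.6667)·(2.6667) + (-1.3333)·(-1.3333) + (1.6667)·(1.6667) + (-0.3333)·(-0.3333) + (-1.3333)·(-1.3333) + (-1.3333)·(-1.3333)) / 5 = 15.3333/5 = 3.0667
  s[A,B] = ((2.6667)·(0.6667) + (-1.3333)·(0.6667) + (1.6667)·(-2.3333) + (-0.3333)·(1.6667) + (-1.3333)·(-1.3333) + (-1.3333)·(0.6667)) / 5 = -2.6667/5 = -0.5333
  s[A,C] = ((2.6667)·(-1.5) + (-1.3333)·(0.5) + (1.6667)·(-1.5) + (-0.3333)·(3.5) + (-1.3333)·(-2.5) + (-1.3333)·(1.5)) / 5 = -7/5 = -1.4
  s[B,B] = ((0.6667)·(0.6667) + (0.6667)·(0.6667) + (-2.3333)·(-2.3333) + (1.6667)·(1.6667) + (-1.3333)·(-1.3333) + (0.6667)·(0.6667)) / 5 = 11.3333/5 = 2.2667
  s[B,C] = ((0.6667)·(-1.5) + (0.6667)·(0.5) + (-2.3333)·(-1.5) + (1.6667)·(3.5) + (-1.3333)·(-2.5) + (0.6667)·(1.5)) / 5 = 13/5 = 2.6
  s[C,C] = ((-1.5)·(-1.5) + (0.5)·(0.5) + (-1.5)·(-1.5) + (3.5)·(3.5) + (-2.5)·(-2.5) + (1.5)·(1.5)) / 5 = 25.5/5 = 5.1
  Sample standard deviations s_i = √(s[i,i]):
  s(A) = √(3.0667) = 1.7512
  s(B) = √(2.2667) = 1.5055
  s(C) = √(5.1) = 2.2583

Step 3 — r_{ij} = s_{ij} / (s_i · s_j):
  r[A,A] = 1 (diagonal).
  r[A,B] = -0.5333 / (1.7512 · 1.5055) = -0.5333 / 2.6365 = -0.2023
  r[A,C] = -1.4 / (1.7512 · 2.2583) = -1.4 / 3.9547 = -0.354
  r[B,B] = 1 (diagonal).
  r[B,C] = 2.6 / (1.5055 · 2.2583) = 2.6 / 3.4 = 0.7647
  r[C,C] = 1 (diagonal).

R is symmetric with unit diagonal. Assembling:

R = [[1, -0.2023, -0.354],
 [-0.2023, 1, 0.7647],
 [-0.354, 0.7647, 1]]


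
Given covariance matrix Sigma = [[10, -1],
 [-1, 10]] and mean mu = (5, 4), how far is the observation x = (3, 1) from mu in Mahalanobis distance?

Step 1 — centre the observation: (x - mu) = (-2, -3).

Step 2 — invert Sigma. det(Sigma) = 10·10 - (-1)² = 99.
  Sigma^{-1} = (1/det) · [[d, -b], [-b, a]] = [[0.101, 0.0101],
 [0.0101, 0.101]].

Step 3 — form the quadratic (x - mu)^T · Sigma^{-1} · (x - mu):
  Sigma^{-1} · (x - mu) = (-0.2323, -0.3232).
  (x - mu)^T · [Sigma^{-1} · (x - mu)] = (-2)·(-0.2323) + (-3)·(-0.3232) = 1.4343.

Step 4 — take square root: d = √(1.4343) ≈ 1.1976.

d(x, mu) = √(1.4343) ≈ 1.1976


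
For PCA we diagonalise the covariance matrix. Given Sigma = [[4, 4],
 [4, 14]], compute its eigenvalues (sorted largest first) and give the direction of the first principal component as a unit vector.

Step 1 — characteristic polynomial of 2×2 Sigma:
  det(Sigma - λI) = λ² - trace · λ + det = 0.
  trace = 4 + 14 = 18, det = 4·14 - (4)² = 40.
Step 2 — discriminant:
  Δ = trace² - 4·det = 324 - 160 = 164.
Step 3 — eigenvalues:
  λ = (trace ± √Δ)/2 = (18 ± 12.8062)/2,
  λ_1 = 15.4031,  λ_2 = 2.5969.

Step 4 — unit eigenvector for λ_1: solve (Sigma - λ_1 I)v = 0. First row:
  (4 - 15.4031)·v_x + (4)·v_y = 0, i.e. (-11.4031)·v_x + (4)·v_y = 0,
  so v ∝ (b, λ_1 - a) = (4, 11.4031) = u.
  ||u|| = √((4)² + (11.4031)²) = √(146.0312) ≈ 12.0843,
  v_1 = u/||u|| ≈ (0.331, 0.9436) (||v_1|| = 1).

λ_1 = 15.4031,  λ_2 = 2.5969;  v_1 ≈ (0.331, 0.9436)


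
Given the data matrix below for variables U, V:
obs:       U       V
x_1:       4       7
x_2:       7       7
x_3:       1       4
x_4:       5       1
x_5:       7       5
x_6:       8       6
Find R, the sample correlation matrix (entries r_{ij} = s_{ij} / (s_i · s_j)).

Step 1 — column means:
  mean(U) = (4 + 7 + 1 + 5 + 7 + 8) / 6 = 32/6 = 5.3333
  mean(V) = (7 + 7 + 4 + 1 + 5 + 6) / 6 = 30/6 = 5

Step 2 — sample variances and covariances s[i,j] = (1/(n-1)) · Σ_k (x_{k,i} - mean_i) · (x_{k,j} - mean_j), with n-1 = 5:
  s[U,U] = ((-1.3333)·(-1.3333) + (1.6667)·(1.6667) + (-4.3333)·(-4.3333) + (-0.3333)·(-0.3333) + (1.6667)·(1.6667) + (2.6667)·(2.6667)) / 5 = 33.3333/5 = 6.6667
  s[U,V] = ((-1.3333)·(2) + (1.6667)·(2) + (-4.3333)·(-1) + (-0.3333)·(-4) + (1.6667)·(0) + (2.6667)·(1)) / 5 = 9/5 = 1.8
  s[V,V] = ((2)·(2) + (2)·(2) + (-1)·(-1) + (-4)·(-4) + (0)·(0) + (1)·(1)) / 5 = 26/5 = 5.2
  Sample standard deviations s_i = √(s[i,i]):
  s(U) = √(6.6667) = 2.582
  s(V) = √(5.2) = 2.2804

Step 3 — r_{ij} = s_{ij} / (s_i · s_j):
  r[U,U] = 1 (diagonal).
  r[U,V] = 1.8 / (2.582 · 2.2804) = 1.8 / 5.8878 = 0.3057
  r[V,V] = 1 (diagonal).

R is symmetric with unit diagonal. Assembling:

R = [[1, 0.3057],
 [0.3057, 1]]


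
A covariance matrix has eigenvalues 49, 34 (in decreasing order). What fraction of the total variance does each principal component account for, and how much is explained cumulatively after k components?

Step 1 — total variance = trace(Sigma) = Σ λ_i = 49 + 34 = 83.

Step 2 — fraction explained by component i = λ_i / Σ λ:
  PC1: 49/83 = 0.5904
  PC2: 34/83 = 0.4096

Step 3 — cumulative fraction after k components = (λ_1 + ... + λ_k) / Σ λ:
  k = 1: 49/83 = 0.5904
  k = 2: (49 + 34)/83 = 83/83 = 1

Summary (fraction, with percent):

explained: PC1 0.5904 (59.04%), PC2 0.4096 (40.96%);  cumulative: 0.5904, 1


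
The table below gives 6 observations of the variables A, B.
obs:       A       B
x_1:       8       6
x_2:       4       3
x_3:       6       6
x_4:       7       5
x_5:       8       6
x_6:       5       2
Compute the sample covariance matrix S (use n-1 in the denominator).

Step 1 — column means:
  mean(A) = (8 + 4 + 6 + 7 + 8 + 5) / 6 = 38/6 = 6.3333
  mean(B) = (6 + 3 + 6 + 5 + 6 + 2) / 6 = 28/6 = 4.6667

Step 2 — sample covariance S[i,j] = (1/(n-1)) · Σ_k (x_{k,i} - mean_i) · (x_{k,j} - mean_j), with n-1 = 5.
  S[A,A] = ((1.6667)·(1.6667) + (-2.3333)·(-2.3333) + (-0.3333)·(-0.3333) + (0.6667)·(0.6667) + (1.6667)·(1.6667) + (-1.3333)·(-1.3333)) / 5 = 13.3333/5 = 2.6667
  S[A,B] = ((1.6667)·(1.3333) + (-2.3333)·(-1.6667) + (-0.3333)·(1.3333) + (0.6667)·(0.3333) + (1.6667)·(1.3333) + (-1.3333)·(-2.6667)) / 5 = 11.6667/5 = 2.3333
  S[B,B] = ((1.3333)·(1.3333) + (-1.6667)·(-1.6667) + (1.3333)·(1.3333) + (0.3333)·(0.3333) + (1.3333)·(1.3333) + (-2.6667)·(-2.6667)) / 5 = 15.3333/5 = 3.0667

S is symmetric (S[j,i] = S[i,j]). Assembling:

S = [[2.6667, 2.3333],
 [2.3333, 3.0667]]


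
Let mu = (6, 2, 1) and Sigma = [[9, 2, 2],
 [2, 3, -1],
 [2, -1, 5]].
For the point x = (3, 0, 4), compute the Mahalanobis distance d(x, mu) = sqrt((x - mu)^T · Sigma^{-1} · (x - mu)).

Step 1 — centre the observation: (x - mu) = (-3, -2, 3).

Step 2 — invert Sigma (cofactor / det for 3×3, or solve directly):
  Sigma^{-1} = [[0.1628, -0.1395, -0.093],
 [-0.1395, 0.4767, 0.1512],
 [-0.093, 0.1512, 0.2674]].

Step 3 — form the quadratic (x - mu)^T · Sigma^{-1} · (x - mu):
  Sigma^{-1} · (x - mu) = (-0.4884, -0.0814, 0.7791).
  (x - mu)^T · [Sigma^{-1} · (x - mu)] = (-3)·(-0.4884) + (-2)·(-0.0814) + (3)·(0.7791) = 3.9651.

Step 4 — take square root: d = √(3.9651) ≈ 1.9913.

d(x, mu) = √(3.9651) ≈ 1.9913


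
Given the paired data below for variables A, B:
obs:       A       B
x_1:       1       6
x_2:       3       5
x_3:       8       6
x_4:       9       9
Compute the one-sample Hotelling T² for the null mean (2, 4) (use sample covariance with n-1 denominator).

Step 1 — sample mean vector:
  mean(A) = (1 + 3 + 8 + 9) / 4 = 21/4 = 5.25
  mean(B) = (6 + 5 + 6 + 9) / 4 = 26/4 = 6.5
  x̄ = (5.25, 6.5),  deviation x̄ - mu_0 = (5.25, 6.5) - (2, 4) = (3.25, 2.5).

Step 2 — sample covariance matrix, S[i,j] = (1/(n-1)) · Σ_k (x_{k,i} - mean_i) · (x_{k,j} - mean_j), divisor n-1 = 3:
  S[A,A] = ((-4.25)·(-4.25) + (-2.25)·(-2.25) + (2.75)·(2.75) + (3.75)·(3.75)) / 3 = 44.75/3 = 14.9167
  S[A,B] = ((-4.25)·(-0.5) + (-2.25)·(-1.5) + (2.75)·(-0.5) + (3.75)·(2.5)) / 3 = 13.5/3 = 4.5
  S[B,B] = ((-0.5)·(-0.5) + (-1.5)·(-1.5) + (-0.5)·(-0.5) + (2.5)·(2.5)) / 3 = 9/3 = 3
  S = [[14.9167, 4.5],
 [4.5, 3]].

Step 3 — invert S. det(S) = 14.9167·3 - (4.5)² = 24.5.
  S^{-1} = (1/det) · [[d, -b], [-b, a]] = [[0.1224, -0.1837],
 [-0.1837, 0.6088]].

Step 4 — quadratic form (x̄ - mu_0)^T · S^{-1} · (x̄ - mu_0):
  S^{-1} · (x̄ - mu_0) = (-0.0612, 0.9252),
  (x̄ - mu_0)^T · [...] = (3.25)·(-0.0612) + (2.5)·(0.9252) = 2.1139.

Step 5 — scale by n: T² = 4 · 2.1139 = 8.4558.

T² ≈ 8.4558


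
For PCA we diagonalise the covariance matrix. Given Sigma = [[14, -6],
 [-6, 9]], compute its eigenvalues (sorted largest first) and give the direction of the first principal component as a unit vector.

Step 1 — characteristic polynomial of 2×2 Sigma:
  det(Sigma - λI) = λ² - trace · λ + det = 0.
  trace = 14 + 9 = 23, det = 14·9 - (-6)² = 90.
Step 2 — discriminant:
  Δ = trace² - 4·det = 529 - 360 = 169.
Step 3 — eigenvalues:
  λ = (trace ± √Δ)/2 = (23 ± 13)/2,
  λ_1 = 18,  λ_2 = 5.

Step 4 — unit eigenvector for λ_1: solve (Sigma - λ_1 I)v = 0. First row:
  (14 - 18)·v_x + (-6)·v_y = 0, i.e. (-4)·v_x + (-6)·v_y = 0,
  so v ∝ (b, λ_1 - a) = (-6, 4); multiply by -1 so the first entry is positive: u = (6, -4).
  ||u|| = √((6)² + (-4)²) = √(52) ≈ 7.2111,
  v_1 = u/||u|| ≈ (0.8321, -0.5547) (||v_1|| = 1).

λ_1 = 18,  λ_2 = 5;  v_1 ≈ (0.8321, -0.5547)


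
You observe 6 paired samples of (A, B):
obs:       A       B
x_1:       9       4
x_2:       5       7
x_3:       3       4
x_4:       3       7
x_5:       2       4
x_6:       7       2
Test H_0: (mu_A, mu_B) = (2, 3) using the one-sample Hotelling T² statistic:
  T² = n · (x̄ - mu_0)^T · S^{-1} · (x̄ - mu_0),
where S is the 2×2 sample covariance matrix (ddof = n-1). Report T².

Step 1 — sample mean vector:
  mean(A) = (9 + 5 + 3 + 3 + 2 + 7) / 6 = 29/6 = 4.8333
  mean(B) = (4 + 7 + 4 + 7 + 4 + 2) / 6 = 28/6 = 4.6667
  x̄ = (4.8333, 4.6667),  deviation x̄ - mu_0 = (4.8333, 4.6667) - (2, 3) = (2.8333, 1.6667).

Step 2 — sample covariance matrix, S[i,j] = (1/(n-1)) · Σ_k (x_{k,i} - mean_i) · (x_{k,j} - mean_j), divisor n-1 = 5:
  S[A,A] = ((4.1667)·(4.1667) + (0.1667)·(0.1667) + (-1.8333)·(-1.8333) + (-1.8333)·(-1.8333) + (-2.8333)·(-2.8333) + (2.1667)·(2.1667)) / 5 = 36.8333/5 = 7.3667
  S[A,B] = ((4.1667)·(-0.6667) + (0.1667)·(2.3333) + (-1.8333)·(-0.6667) + (-1.8333)·(2.3333) + (-2.8333)·(-0.6667) + (2.1667)·(-2.6667)) / 5 = -9.3333/5 = -1.8667
  S[B,B] = ((-0.6667)·(-0.6667) + (2.3333)·(2.3333) + (-0.6667)·(-0.6667) + (2.3333)·(2.3333) + (-0.6667)·(-0.6667) + (-2.6667)·(-2.6667)) / 5 = 19.3333/5 = 3.8667
  S = [[7.3667, -1.8667],
 [-1.8667, 3.8667]].

Step 3 — invert S. det(S) = 7.3667·3.8667 - (-1.8667)² = 25.
  S^{-1} = (1/det) · [[d, -b], [-b, a]] = [[0.1547, 0.0747],
 [0.0747, 0.2947]].

Step 4 — quadratic form (x̄ - mu_0)^T · S^{-1} · (x̄ - mu_0):
  S^{-1} · (x̄ - mu_0) = (0.5627, 0.7027),
  (x̄ - mu_0)^T · [...] = (2.8333)·(0.5627) + (1.6667)·(0.7027) = 2.7653.

Step 5 — scale by n: T² = 6 · 2.7653 = 16.592.

T² ≈ 16.592


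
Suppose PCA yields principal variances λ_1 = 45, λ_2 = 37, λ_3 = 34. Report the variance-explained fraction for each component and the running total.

Step 1 — total variance = trace(Sigma) = Σ λ_i = 45 + 37 + 34 = 116.

Step 2 — fraction explained by component i = λ_i / Σ λ:
  PC1: 45/116 = 0.3879
  PC2: 37/116 = 0.319
  PC3: 34/116 = 0.2931

Step 3 — cumulative fraction after k components = (λ_1 + ... + λ_k) / Σ λ:
  k = 1: 45/116 = 0.3879
  k = 2: (45 + 37)/116 = 82/116 = 0.7069
  k = 3: (45 + 37 + 34)/116 = 116/116 = 1

Summary (fraction, with percent):

explained: PC1 0.3879 (38.79%), PC2 0.319 (31.9%), PC3 0.2931 (29.31%);  cumulative: 0.3879, 0.7069, 1


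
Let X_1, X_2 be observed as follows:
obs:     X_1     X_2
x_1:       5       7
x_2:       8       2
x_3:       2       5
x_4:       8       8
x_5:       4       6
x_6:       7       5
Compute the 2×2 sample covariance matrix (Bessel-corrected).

Step 1 — column means:
  mean(X_1) = (5 + 8 + 2 + 8 + 4 + 7) / 6 = 34/6 = 5.6667
  mean(X_2) = (7 + 2 + 5 + 8 + 6 + 5) / 6 = 33/6 = 5.5

Step 2 — sample covariance S[i,j] = (1/(n-1)) · Σ_k (x_{k,i} - mean_i) · (x_{k,j} - mean_j), with n-1 = 5.
  S[X_1,X_1] = ((-0.6667)·(-0.6667) + (2.3333)·(2.3333) + (-3.6667)·(-3.6667) + (2.3333)·(2.3333) + (-1.6667)·(-1.6667) + (1.3333)·(1.3333)) / 5 = 29.3333/5 = 5.8667
  S[X_1,X_2] = ((-0.6667)·(1.5) + (2.3333)·(-3.5) + (-3.6667)·(-0.5) + (2.3333)·(2.5) + (-1.6667)·(0.5) + (1.3333)·(-0.5)) / 5 = -3/5 = -0.6
  S[X_2,X_2] = ((1.5)·(1.5) + (-3.5)·(-3.5) + (-0.5)·(-0.5) + (2.5)·(2.5) + (0.5)·(0.5) + (-0.5)·(-0.5)) / 5 = 21.5/5 = 4.3

S is symmetric (S[j,i] = S[i,j]). Assembling:

S = [[5.8667, -0.6],
 [-0.6, 4.3]]


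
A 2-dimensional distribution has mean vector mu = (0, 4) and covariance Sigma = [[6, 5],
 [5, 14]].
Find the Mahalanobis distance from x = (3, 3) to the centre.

Step 1 — centre the observation: (x - mu) = (3, -1).

Step 2 — invert Sigma. det(Sigma) = 6·14 - (5)² = 59.
  Sigma^{-1} = (1/det) · [[d, -b], [-b, a]] = [[0.2373, -0.0847],
 [-0.0847, 0.1017]].

Step 3 — form the quadratic (x - mu)^T · Sigma^{-1} · (x - mu):
  Sigma^{-1} · (x - mu) = (0.7966, -0.3559).
  (x - mu)^T · [Sigma^{-1} · (x - mu)] = (3)·(0.7966) + (-1)·(-0.3559) = 2.7458.

Step 4 — take square root: d = √(2.7458) ≈ 1.657.

d(x, mu) = √(2.7458) ≈ 1.657


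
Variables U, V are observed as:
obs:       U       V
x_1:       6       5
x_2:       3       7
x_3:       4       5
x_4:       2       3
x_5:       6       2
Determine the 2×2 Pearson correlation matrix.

Step 1 — column means:
  mean(U) = (6 + 3 + 4 + 2 + 6) / 5 = 21/5 = 4.2
  mean(V) = (5 + 7 + 5 + 3 + 2) / 5 = 22/5 = 4.4

Step 2 — sample variances and covariances s[i,j] = (1/(n-1)) · Σ_k (x_{k,i} - mean_i) · (x_{k,j} - mean_j), with n-1 = 4:
  s[U,U] = ((1.8)·(1.8) + (-1.2)·(-1.2) + (-0.2)·(-0.2) + (-2.2)·(-2.2) + (1.8)·(1.8)) / 4 = 12.8/4 = 3.2
  s[U,V] = ((1.8)·(0.6) + (-1.2)·(2.6) + (-0.2)·(0.6) + (-2.2)·(-1.4) + (1.8)·(-2.4)) / 4 = -3.4/4 = -0.85
  s[V,V] = ((0.6)·(0.6) + (2.6)·(2.6) + (0.6)·(0.6) + (-1.4)·(-1.4) + (-2.4)·(-2.4)) / 4 = 15.2/4 = 3.8
  Sample standard deviations s_i = √(s[i,i]):
  s(U) = √(3.2) = 1.7889
  s(V) = √(3.8) = 1.9494

Step 3 — r_{ij} = s_{ij} / (s_i · s_j):
  r[U,U] = 1 (diagonal).
  r[U,V] = -0.85 / (1.7889 · 1.9494) = -0.85 / 3.4871 = -0.2438
  r[V,V] = 1 (diagonal).

R is symmetric with unit diagonal. Assembling:

R = [[1, -0.2438],
 [-0.2438, 1]]


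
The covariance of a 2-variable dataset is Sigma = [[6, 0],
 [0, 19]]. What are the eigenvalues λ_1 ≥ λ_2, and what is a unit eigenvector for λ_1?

Step 1 — characteristic polynomial of 2×2 Sigma:
  det(Sigma - λI) = λ² - trace · λ + det = 0.
  trace = 6 + 19 = 25, det = 6·19 - (0)² = 114.
Step 2 — discriminant:
  Δ = trace² - 4·det = 625 - 456 = 169.
Step 3 — eigenvalues:
  λ = (trace ± √Δ)/2 = (25 ± 13)/2,
  λ_1 = 19,  λ_2 = 6.

Step 4 — unit eigenvector for λ_1: Sigma is diagonal, so its eigenvectors are the coordinate axes. λ_1 = 19 is the diagonal entry on the second coordinate axis, hence
  v_1 = (0, 1) (||v_1|| = 1).

λ_1 = 19,  λ_2 = 6;  v_1 ≈ (0, 1)


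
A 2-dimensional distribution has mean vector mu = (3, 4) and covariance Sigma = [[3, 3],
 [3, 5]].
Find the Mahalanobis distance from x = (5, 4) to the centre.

Step 1 — centre the observation: (x - mu) = (2, 0).

Step 2 — invert Sigma. det(Sigma) = 3·5 - (3)² = 6.
  Sigma^{-1} = (1/det) · [[d, -b], [-b, a]] = [[0.8333, -0.5],
 [-0.5, 0.5]].

Step 3 — form the quadratic (x - mu)^T · Sigma^{-1} · (x - mu):
  Sigma^{-1} · (x - mu) = (1.6667, -1).
  (x - mu)^T · [Sigma^{-1} · (x - mu)] = (2)·(1.6667) + (0)·(-1) = 3.3333.

Step 4 — take square root: d = √(3.3333) ≈ 1.8257.

d(x, mu) = √(3.3333) ≈ 1.8257


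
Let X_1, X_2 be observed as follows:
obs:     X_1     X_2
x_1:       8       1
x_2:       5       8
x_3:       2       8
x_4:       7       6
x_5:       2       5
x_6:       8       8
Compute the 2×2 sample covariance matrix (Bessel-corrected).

Step 1 — column means:
  mean(X_1) = (8 + 5 + 2 + 7 + 2 + 8) / 6 = 32/6 = 5.3333
  mean(X_2) = (1 + 8 + 8 + 6 + 5 + 8) / 6 = 36/6 = 6

Step 2 — sample covariance S[i,j] = (1/(n-1)) · Σ_k (x_{k,i} - mean_i) · (x_{k,j} - mean_j), with n-1 = 5.
  S[X_1,X_1] = ((2.6667)·(2.6667) + (-0.3333)·(-0.3333) + (-3.3333)·(-3.3333) + (1.6667)·(1.6667) + (-3.3333)·(-3.3333) + (2.6667)·(2.6667)) / 5 = 39.3333/5 = 7.8667
  S[X_1,X_2] = ((2.6667)·(-5) + (-0.3333)·(2) + (-3.3333)·(2) + (1.6667)·(0) + (-3.3333)·(-1) + (2.6667)·(2)) / 5 = -12/5 = -2.4
  S[X_2,X_2] = ((-5)·(-5) + (2)·(2) + (2)·(2) + (0)·(0) + (-1)·(-1) + (2)·(2)) / 5 = 38/5 = 7.6

S is symmetric (S[j,i] = S[i,j]). Assembling:

S = [[7.8667, -2.4],
 [-2.4, 7.6]]


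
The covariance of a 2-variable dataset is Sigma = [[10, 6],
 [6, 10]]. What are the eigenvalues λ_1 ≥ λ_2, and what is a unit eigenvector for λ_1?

Step 1 — characteristic polynomial of 2×2 Sigma:
  det(Sigma - λI) = λ² - trace · λ + det = 0.
  trace = 10 + 10 = 20, det = 10·10 - (6)² = 64.
Step 2 — discriminant:
  Δ = trace² - 4·det = 400 - 256 = 144.
Step 3 — eigenvalues:
  λ = (trace ± √Δ)/2 = (20 ± 12)/2,
  λ_1 = 16,  λ_2 = 4.

Step 4 — unit eigenvector for λ_1: solve (Sigma - λ_1 I)v = 0. First row:
  (10 - 16)·v_x + (6)·v_y = 0, i.e. (-6)·v_x + (6)·v_y = 0,
  so v ∝ (b, λ_1 - a) = (6, 6) = u.
  ||u|| = √((6)² + (6)²) = √(72) ≈ 8.4853,
  v_1 = u/||u|| ≈ (0.7071, 0.7071) (||v_1|| = 1).

λ_1 = 16,  λ_2 = 4;  v_1 ≈ (0.7071, 0.7071)


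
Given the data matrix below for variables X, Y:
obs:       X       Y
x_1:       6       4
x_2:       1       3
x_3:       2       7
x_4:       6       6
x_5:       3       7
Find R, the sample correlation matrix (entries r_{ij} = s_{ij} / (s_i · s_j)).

Step 1 — column means:
  mean(X) = (6 + 1 + 2 + 6 + 3) / 5 = 18/5 = 3.6
  mean(Y) = (4 + 3 + 7 + 6 + 7) / 5 = 27/5 = 5.4

Step 2 — sample variances and covariances s[i,j] = (1/(n-1)) · Σ_k (x_{k,i} - mean_i) · (x_{k,j} - mean_j), with n-1 = 4:
  s[X,X] = ((2.4)·(2.4) + (-2.6)·(-2.6) + (-1.6)·(-1.6) + (2.4)·(2.4) + (-0.6)·(-0.6)) / 4 = 21.2/4 = 5.3
  s[X,Y] = ((2.4)·(-1.4) + (-2.6)·(-2.4) + (-1.6)·(1.6) + (2.4)·(0.6) + (-0.6)·(1.6)) / 4 = 0.8/4 = 0.2
  s[Y,Y] = ((-1.4)·(-1.4) + (-2.4)·(-2.4) + (1.6)·(1.6) + (0.6)·(0.6) + (1.6)·(1.6)) / 4 = 13.2/4 = 3.3
  Sample standard deviations s_i = √(s[i,i]):
  s(X) = √(5.3) = 2.3022
  s(Y) = √(3.3) = 1.8166

Step 3 — r_{ij} = s_{ij} / (s_i · s_j):
  r[X,X] = 1 (diagonal).
  r[X,Y] = 0.2 / (2.3022 · 1.8166) = 0.2 / 4.1821 = 0.0478
  r[Y,Y] = 1 (diagonal).

R is symmetric with unit diagonal. Assembling:

R = [[1, 0.0478],
 [0.0478, 1]]


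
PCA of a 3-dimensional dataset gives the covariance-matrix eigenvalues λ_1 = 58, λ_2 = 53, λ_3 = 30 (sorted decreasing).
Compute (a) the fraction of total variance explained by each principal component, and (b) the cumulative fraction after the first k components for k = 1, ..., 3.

Step 1 — total variance = trace(Sigma) = Σ λ_i = 58 + 53 + 30 = 141.

Step 2 — fraction explained by component i = λ_i / Σ λ:
  PC1: 58/141 = 0.4113
  PC2: 53/141 = 0.3759
  PC3: 30/141 = 0.2128

Step 3 — cumulative fraction after k components = (λ_1 + ... + λ_k) / Σ λ:
  k = 1: 58/141 = 0.4113
  k = 2: (58 + 53)/141 = 111/141 = 0.7872
  k = 3: (58 + 53 + 30)/141 = 141/141 = 1

Summary (fraction, with percent):

explained: PC1 0.4113 (41.13%), PC2 0.3759 (37.59%), PC3 0.2128 (21.28%);  cumulative: 0.4113, 0.7872, 1


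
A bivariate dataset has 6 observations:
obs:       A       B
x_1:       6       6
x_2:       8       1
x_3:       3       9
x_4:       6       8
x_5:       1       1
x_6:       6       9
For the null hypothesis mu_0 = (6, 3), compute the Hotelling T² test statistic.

Step 1 — sample mean vector:
  mean(A) = (6 + 8 + 3 + 6 + 1 + 6) / 6 = 30/6 = 5
  mean(B) = (6 + 1 + 9 + 8 + 1 + 9) / 6 = 34/6 = 5.6667
  x̄ = (5, 5.6667),  deviation x̄ - mu_0 = (5, 5.6667) - (6, 3) = (-1, 2.6667).

Step 2 — sample covariance matrix, S[i,j] = (1/(n-1)) · Σ_k (x_{k,i} - mean_i) · (x_{k,j} - mean_j), divisor n-1 = 5:
  S[A,A] = ((1)·(1) + (3)·(3) + (-2)·(-2) + (1)·(1) + (-4)·(-4) + (1)·(1)) / 5 = 32/5 = 6.4
  S[A,B] = ((1)·(0.3333) + (3)·(-4.6667) + (-2)·(3.3333) + (1)·(2.3333) + (-4)·(-4.6667) + (1)·(3.3333)) / 5 = 4/5 = 0.8
  S[B,B] = ((0.3333)·(0.3333) + (-4.6667)·(-4.6667) + (3.3333)·(3.3333) + (2.3333)·(2.3333) + (-4.6667)·(-4.6667) + (3.3333)·(3.3333)) / 5 = 71.3333/5 = 14.2667
  S = [[6.4, 0.8],
 [0.8, 14.2667]].

Step 3 — invert S. det(S) = 6.4·14.2667 - (0.8)² = 90.6667.
  S^{-1} = (1/det) · [[d, -b], [-b, a]] = [[0.1574, -0.0088],
 [-0.0088, 0.0706]].

Step 4 — quadratic form (x̄ - mu_0)^T · S^{-1} · (x̄ - mu_0):
  S^{-1} · (x̄ - mu_0) = (-0.1809, 0.1971),
  (x̄ - mu_0)^T · [...] = (-1)·(-0.1809) + (2.6667)·(0.1971) = 0.7064.

Step 5 — scale by n: T² = 6 · 0.7064 = 4.2382.

T² ≈ 4.2382


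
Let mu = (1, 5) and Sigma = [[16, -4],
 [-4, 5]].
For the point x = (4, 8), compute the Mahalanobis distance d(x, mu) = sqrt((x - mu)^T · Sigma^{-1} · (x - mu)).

Step 1 — centre the observation: (x - mu) = (3, 3).

Step 2 — invert Sigma. det(Sigma) = 16·5 - (-4)² = 64.
  Sigma^{-1} = (1/det) · [[d, -b], [-b, a]] = [[0.0781, 0.0625],
 [0.0625, 0.25]].

Step 3 — form the quadratic (x - mu)^T · Sigma^{-1} · (x - mu):
  Sigma^{-1} · (x - mu) = (0.4219, 0.9375).
  (x - mu)^T · [Sigma^{-1} · (x - mu)] = (3)·(0.4219) + (3)·(0.9375) = 4.0781.

Step 4 — take square root: d = √(4.0781) ≈ 2.0194.

d(x, mu) = √(4.0781) ≈ 2.0194


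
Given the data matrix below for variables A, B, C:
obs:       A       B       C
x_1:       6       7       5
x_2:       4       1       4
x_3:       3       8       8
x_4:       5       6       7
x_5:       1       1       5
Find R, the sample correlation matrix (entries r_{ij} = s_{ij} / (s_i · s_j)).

Step 1 — column means:
  mean(A) = (6 + 4 + 3 + 5 + 1) / 5 = 19/5 = 3.8
  mean(B) = (7 + 1 + 8 + 6 + 1) / 5 = 23/5 = 4.6
  mean(C) = (5 + 4 + 8 + 7 + 5) / 5 = 29/5 = 5.8

Step 2 — sample variances and covariances s[i,j] = (1/(n-1)) · Σ_k (x_{k,i} - mean_i) · (x_{k,j} - mean_j), with n-1 = 4:
  s[A,A] = ((2.2)·(2.2) + (0.2)·(0.2) + (-0.8)·(-0.8) + (1.2)·(1.2) + (-2.8)·(-2.8)) / 4 = 14.8/4 = 3.7
  s[A,B] = ((2.2)·(2.4) + (0.2)·(-3.6) + (-0.8)·(3.4) + (1.2)·(1.4) + (-2.8)·(-3.6)) / 4 = 13.6/4 = 3.4
  s[A,C] = ((2.2)·(-0.8) + (0.2)·(-1.8) + (-0.8)·(2.2) + (1.2)·(1.2) + (-2.8)·(-0.8)) / 4 = -0.2/4 = -0.05
  s[B,B] = ((2.4)·(2.4) + (-3.6)·(-3.6) + (3.4)·(3.4) + (1.4)·(1.4) + (-3.6)·(-3.6)) / 4 = 45.2/4 = 11.3
  s[B,C] = ((2.4)·(-0.8) + (-3.6)·(-1.8) + (3.4)·(2.2) + (1.4)·(1.2) + (-3.6)·(-0.8)) / 4 = 16.6/4 = 4.15
  s[C,C] = ((-0.8)·(-0.8) + (-1.8)·(-1.8) + (2.2)·(2.2) + (1.2)·(1.2) + (-0.8)·(-0.8)) / 4 = 10.8/4 = 2.7
  Sample standard deviations s_i = √(s[i,i]):
  s(A) = √(3.7) = 1.9235
  s(B) = √(11.3) = 3.3615
  s(C) = √(2.7) = 1.6432

Step 3 — r_{ij} = s_{ij} / (s_i · s_j):
  r[A,A] = 1 (diagonal).
  r[A,B] = 3.4 / (1.9235 · 3.3615) = 3.4 / 6.4661 = 0.5258
  r[A,C] = -0.05 / (1.9235 · 1.6432) = -0.05 / 3.1607 = -0.0158
  r[B,B] = 1 (diagonal).
  r[B,C] = 4.15 / (3.3615 · 1.6432) = 4.15 / 5.5236 = 0.7513
  r[C,C] = 1 (diagonal).

R is symmetric with unit diagonal. Assembling:

R = [[1, 0.5258, -0.0158],
 [0.5258, 1, 0.7513],
 [-0.0158, 0.7513, 1]]


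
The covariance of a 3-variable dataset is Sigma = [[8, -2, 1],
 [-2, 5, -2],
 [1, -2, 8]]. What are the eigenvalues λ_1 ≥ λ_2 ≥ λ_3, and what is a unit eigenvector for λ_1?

Step 1 — characteristic polynomial p(λ) = det(λI - Sigma) = λ³ - tr·λ² + c_1·λ - det, where tr = trace, c_1 = sum of the principal 2×2 minors, det = det(Sigma):
  tr = 8 + 5 + 8 = 21,
  c_1 = (8·5 - (-2)²) + (8·8 - (1)²) + (5·8 - (-2)²) = 36 + 63 + 36 = 135,
  det = 8·(5·8 - (-2)²) - (-2)·((-2)·8 - (-2)·(1)) + (1)·((-2)·(-2) - 5·(1)) = 8·(36) - (-2)·(-14) + (1)·(-1) = 259.
  So p(λ) = λ³ - 21λ² + 135λ - 259.
Step 2 — look for an integer root (rational root theorem: any rational root is an integer divisor of 259). Testing λ = 7:
  p(7) = 343 - 1029 + 945 - 259 = 0  ✓
  Dividing out (λ - 7): p(λ) = (λ - 7)(λ² - 14λ + 37).
Step 3 — remaining eigenvalues from the quadratic λ² - 14λ + 37 = 0:
  Δ = 14² - 4·37 = 196 - 148 = 48,  λ = (14 ± √48)/2 = (14 ± 6.9282)/2 ≈ 10.4641 or 3.5359.
  Sorted: λ_1 = 10.4641,  λ_2 = 7,  λ_3 = 3.5359  (check: sum = 21 = tr ✓).

Step 4 — unit eigenvector for λ_1 ≈ 10.4641: v spans the null space of (Sigma - λ_1 I), whose rows are
  r_1 = (-2.4641, -2, 1),  r_2 = (-2, -5.4641, -2),  r_3 = (1, -2, -2.4641).
  v is orthogonal to every row, so take v ∝ r_1 × r_2 = ((-2)·(-2) - (1)·(-5.4641), (1)·(-2) - (-2.4641)·(-2), (-2.4641)·(-5.4641) - (-2)·(-2)) ≈ (9.4641, -6.9282, 9.4641).
  Let u = (9.4641, -6.9282, 9.4641).
  ||u|| = √((9.4641)² + (-6.9282)² + (9.4641)²) = √(227.1384) ≈ 15.0711,  v_1 = u/||u|| ≈ (0.628, -0.4597, 0.628) (||v_1|| = 1).

λ_1 = 10.4641,  λ_2 = 7,  λ_3 = 3.5359;  v_1 ≈ (0.628, -0.4597, 0.628)


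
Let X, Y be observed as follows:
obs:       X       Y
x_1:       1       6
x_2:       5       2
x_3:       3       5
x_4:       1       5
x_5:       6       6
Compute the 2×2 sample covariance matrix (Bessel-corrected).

Step 1 — column means:
  mean(X) = (1 + 5 + 3 + 1 + 6) / 5 = 16/5 = 3.2
  mean(Y) = (6 + 2 + 5 + 5 + 6) / 5 = 24/5 = 4.8

Step 2 — sample covariance S[i,j] = (1/(n-1)) · Σ_k (x_{k,i} - mean_i) · (x_{k,j} - mean_j), with n-1 = 4.
  S[X,X] = ((-2.2)·(-2.2) + (1.8)·(1.8) + (-0.2)·(-0.2) + (-2.2)·(-2.2) + (2.8)·(2.8)) / 4 = 20.8/4 = 5.2
  S[X,Y] = ((-2.2)·(1.2) + (1.8)·(-2.8) + (-0.2)·(0.2) + (-2.2)·(0.2) + (2.8)·(1.2)) / 4 = -4.8/4 = -1.2
  S[Y,Y] = ((1.2)·(1.2) + (-2.8)·(-2.8) + (0.2)·(0.2) + (0.2)·(0.2) + (1.2)·(1.2)) / 4 = 10.8/4 = 2.7

S is symmetric (S[j,i] = S[i,j]). Assembling:

S = [[5.2, -1.2],
 [-1.2, 2.7]]


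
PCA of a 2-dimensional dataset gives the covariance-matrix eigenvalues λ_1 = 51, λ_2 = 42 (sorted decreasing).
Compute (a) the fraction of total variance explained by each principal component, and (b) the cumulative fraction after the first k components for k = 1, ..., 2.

Step 1 — total variance = trace(Sigma) = Σ λ_i = 51 + 42 = 93.

Step 2 — fraction explained by component i = λ_i / Σ λ:
  PC1: 51/93 = 0.5484
  PC2: 42/93 = 0.4516

Step 3 — cumulative fraction after k components = (λ_1 + ... + λ_k) / Σ λ:
  k = 1: 51/93 = 0.5484
  k = 2: (51 + 42)/93 = 93/93 = 1

Summary (fraction, with percent):

explained: PC1 0.5484 (54.84%), PC2 0.4516 (45.16%);  cumulative: 0.5484, 1


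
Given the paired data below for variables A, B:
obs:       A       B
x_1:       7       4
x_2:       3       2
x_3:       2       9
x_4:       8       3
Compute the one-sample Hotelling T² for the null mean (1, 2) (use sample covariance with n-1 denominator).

Step 1 — sample mean vector:
  mean(A) = (7 + 3 + 2 + 8) / 4 = 20/4 = 5
  mean(B) = (4 + 2 + 9 + 3) / 4 = 18/4 = 4.5
  x̄ = (5, 4.5),  deviation x̄ - mu_0 = (5, 4.5) - (1, 2) = (4, 2.5).

Step 2 — sample covariance matrix, S[i,j] = (1/(n-1)) · Σ_k (x_{k,i} - mean_i) · (x_{k,j} - mean_j), divisor n-1 = 3:
  S[A,A] = ((2)·(2) + (-2)·(-2) + (-3)·(-3) + (3)·(3)) / 3 = 26/3 = 8.6667
  S[A,B] = ((2)·(-0.5) + (-2)·(-2.5) + (-3)·(4.5) + (3)·(-1.5)) / 3 = -14/3 = -4.6667
  S[B,B] = ((-0.5)·(-0.5) + (-2.5)·(-2.5) + (4.5)·(4.5) + (-1.5)·(-1.5)) / 3 = 29/3 = 9.6667
  S = [[8.6667, -4.6667],
 [-4.6667, 9.6667]].

Step 3 — invert S. det(S) = 8.6667·9.6667 - (-4.6667)² = 62.
  S^{-1} = (1/det) · [[d, -b], [-b, a]] = [[0.1559, 0.0753],
 [0.0753, 0.1398]].

Step 4 — quadratic form (x̄ - mu_0)^T · S^{-1} · (x̄ - mu_0):
  S^{-1} · (x̄ - mu_0) = (0.8118, 0.6505),
  (x̄ - mu_0)^T · [...] = (4)·(0.8118) + (2.5)·(0.6505) = 4.8737.

Step 5 — scale by n: T² = 4 · 4.8737 = 19.4946.

T² ≈ 19.4946
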